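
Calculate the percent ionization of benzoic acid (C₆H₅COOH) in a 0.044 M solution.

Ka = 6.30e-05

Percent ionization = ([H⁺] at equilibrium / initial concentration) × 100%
Percent ionization = 3.71%

Let x = [H⁺]. Ka = x²/(C - x) ⇒ x² + (6.30e-05)x - (6.30e-05)(0.044) = 0. x = 1.6337e-03. Percent = (1.6337e-03/0.044) × 100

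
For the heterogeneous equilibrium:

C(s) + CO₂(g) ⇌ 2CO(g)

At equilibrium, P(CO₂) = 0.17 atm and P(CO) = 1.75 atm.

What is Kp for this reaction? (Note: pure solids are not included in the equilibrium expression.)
K_p = 18.015

Solid C is excluded.
Kp = P(CO)²/P(CO₂) = (1.75)²/0.17 = 3.062/0.17 = 18.015.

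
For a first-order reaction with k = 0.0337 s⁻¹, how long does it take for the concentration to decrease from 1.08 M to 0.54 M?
20.57 s

From ln[A] = ln[A]₀ - k·t: t = ln([A]₀/[A])/k = ln(1.08/0.54)/0.0337 = ln(2.0000)/0.0337 = 0.6931/0.0337 = 20.57 s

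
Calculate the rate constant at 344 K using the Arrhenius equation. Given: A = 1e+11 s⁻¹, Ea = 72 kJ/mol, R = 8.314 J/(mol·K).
1.17e+00 s⁻¹

k = A·exp(-Ea/(R·T)) = 1e+11·exp(-72000/(8.314·344)) = 1e+11·exp(-25.1747) = 1e+11·1.1662e-11 = 1.17e+00 s⁻¹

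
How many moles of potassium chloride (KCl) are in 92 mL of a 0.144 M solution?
Moles = Molarity × Volume (L)
Moles = 0.144 M × 0.092 L = 0.01325 mol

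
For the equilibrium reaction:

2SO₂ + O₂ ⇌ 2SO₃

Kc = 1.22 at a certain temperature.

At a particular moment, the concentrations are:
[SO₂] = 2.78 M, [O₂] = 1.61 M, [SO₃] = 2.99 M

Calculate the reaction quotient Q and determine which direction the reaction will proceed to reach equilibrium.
Q = 0.719, Q < K, reaction proceeds forward (toward products)

Q = ([SO₃]^2) / ([SO₂]^2 × [O₂])
  = ((2.99)^2) / ((2.78)^2·(1.61)) = 8.9401/12.443 = 0.7185
Since Q = 0.7185 < Kc = 1.22, the reaction proceeds forward (toward products) to reach equilibrium.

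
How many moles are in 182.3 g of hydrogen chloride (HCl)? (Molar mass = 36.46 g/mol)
Moles = 182.3 g ÷ 36.46 g/mol = 5 mol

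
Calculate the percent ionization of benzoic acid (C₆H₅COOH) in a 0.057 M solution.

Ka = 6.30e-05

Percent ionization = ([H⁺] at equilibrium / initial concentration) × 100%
Percent ionization = 3.27%

Let x = [H⁺]. Ka = x²/(C - x) ⇒ x² + (6.30e-05)x - (6.30e-05)(0.057) = 0. x = 1.8638e-03. Percent = (1.8638e-03/0.057) × 100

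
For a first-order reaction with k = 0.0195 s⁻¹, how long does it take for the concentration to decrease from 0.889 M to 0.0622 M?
136.40 s

From ln[A] = ln[A]₀ - k·t: t = ln([A]₀/[A])/k = ln(0.889/0.0622)/0.0195 = ln(14.2926)/0.0195 = 2.6597/0.0195 = 136.40 s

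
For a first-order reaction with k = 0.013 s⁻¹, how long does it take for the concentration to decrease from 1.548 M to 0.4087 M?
102.44 s

From ln[A] = ln[A]₀ - k·t: t = ln([A]₀/[A])/k = ln(1.548/0.4087)/0.013 = ln(3.7876)/0.013 = 1.3317/0.013 = 102.44 s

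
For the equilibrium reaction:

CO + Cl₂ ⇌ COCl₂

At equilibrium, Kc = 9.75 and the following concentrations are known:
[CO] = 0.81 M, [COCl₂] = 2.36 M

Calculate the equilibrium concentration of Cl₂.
[Cl₂] = 0.2988 M

Kc = ([COCl₂]) / ([CO] × [Cl₂]) = 9.75
[Cl₂]^1 = (product terms)/(Kc · other reactant terms) = 2.36 / (9.75 · 0.81) = 0.29883
[Cl₂] = 0.2988 M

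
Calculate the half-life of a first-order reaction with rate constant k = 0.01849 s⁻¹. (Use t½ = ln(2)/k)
37.49 s

t½ = ln(2)/k = 0.6931/0.01849 = 37.49 s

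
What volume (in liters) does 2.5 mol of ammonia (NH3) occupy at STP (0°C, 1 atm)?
At STP, 1 mol of gas occupies 22.4 L
Volume = 2.5 mol × 22.4 L/mol = 56.00 L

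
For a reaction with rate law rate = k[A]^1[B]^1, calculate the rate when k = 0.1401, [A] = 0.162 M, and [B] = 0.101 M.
0.002292 M/s

rate = k·[A]^1·[B]^1 = 0.1401·(0.162)^1·(0.101)^1 = 0.1401·0.162·0.101 = 0.002292 M/s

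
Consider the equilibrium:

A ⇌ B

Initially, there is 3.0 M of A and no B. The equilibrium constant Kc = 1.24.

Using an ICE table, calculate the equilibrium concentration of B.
[B] = 1.661 M

ICE: [A] = 3.0 − x, [B] = x.
Kc = x/(3.0 − x) = 1.24 ⇒ x = 1.24·3.0/(1 + 1.24) = 3.72/2.24 = 1.661.
[B] = x = 1.661 M.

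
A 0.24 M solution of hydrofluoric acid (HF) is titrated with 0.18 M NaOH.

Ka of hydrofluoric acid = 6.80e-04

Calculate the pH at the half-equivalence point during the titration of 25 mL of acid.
pH = pKa = 3.17

At the half-equivalence point, [HA] = [A⁻], so by Henderson–Hasselbalch pH = pKa + log(1) = pKa.
pKa = −log(6.80e-04) = 3.17.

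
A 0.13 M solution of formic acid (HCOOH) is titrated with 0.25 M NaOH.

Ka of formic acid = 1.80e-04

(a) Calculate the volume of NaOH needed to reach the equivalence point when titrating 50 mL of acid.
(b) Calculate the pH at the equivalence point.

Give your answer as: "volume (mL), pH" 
V = 26.0 mL, pH = 8.34

(a) At equivalence: moles acid = moles base.
moles acid = 0.13 × 0.05 = 0.0065 mol; V_NaOH = 0.0065/0.25 = 0.026 L = 26.0 mL.
(b) At equivalence, all acid → conjugate base A⁻ at [A⁻] = 0.0065/0.076 = 0.08553 M.
Kb = Kw/Ka = 1.0e-14/1.80e-04 = 5.556e-11; [OH⁻] = √(Kb·[A⁻]) = 2.180e-06; pOH = 5.66; pH = 14 − pOH = 8.34.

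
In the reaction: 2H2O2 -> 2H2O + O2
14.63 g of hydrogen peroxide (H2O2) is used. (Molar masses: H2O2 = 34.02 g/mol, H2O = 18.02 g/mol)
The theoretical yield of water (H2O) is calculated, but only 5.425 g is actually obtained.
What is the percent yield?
Moles of H2O2 = 14.63 g ÷ 34.02 g/mol = 0.430041 mol
Mole ratio: 2 mol H2O / 2 mol H2O2
Moles of H2O = 0.430041 × (2/2) = 0.430041 mol
Theoretical yield = 0.430041 mol × 18.02 g/mol = 7.7493 g
Actual yield = 5.425 g
Percent yield = (5.425 / 7.7493) × 100% = 70.0%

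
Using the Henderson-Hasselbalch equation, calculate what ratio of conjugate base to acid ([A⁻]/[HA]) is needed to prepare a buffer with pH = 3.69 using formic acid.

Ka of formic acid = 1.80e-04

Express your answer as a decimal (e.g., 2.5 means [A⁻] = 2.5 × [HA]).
[A⁻]/[HA] = 0.882

pKa = −log(1.80e-04) = 3.7447. pH = pKa + log([A⁻]/[HA]). 3.69 = 3.7447 + log(ratio). log(ratio) = 3.69 − 3.7447 = -0.0547. ratio = 10^(-0.0547) = 0.882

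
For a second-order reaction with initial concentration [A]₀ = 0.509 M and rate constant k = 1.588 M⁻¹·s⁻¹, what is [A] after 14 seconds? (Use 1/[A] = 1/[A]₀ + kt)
0.0413 M

1/[A] = 1/[A]₀ + k·t = 1/0.509 + (1.588)·(14) = 1.9646 + 22.2320 = 24.1966
[A] = 1/24.1966 = 0.0413 M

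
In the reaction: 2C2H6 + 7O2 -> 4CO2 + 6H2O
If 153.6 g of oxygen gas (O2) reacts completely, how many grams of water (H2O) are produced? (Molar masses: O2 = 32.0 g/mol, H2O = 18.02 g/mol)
Moles of O2 = 153.6 g ÷ 32.0 g/mol = 4.8 mol
Mole ratio: 6 mol H2O / 7 mol O2
Moles of H2O = 4.8 × (6/7) = 4.11429 mol
Mass of H2O = 4.11429 mol × 18.02 g/mol = 74.14 g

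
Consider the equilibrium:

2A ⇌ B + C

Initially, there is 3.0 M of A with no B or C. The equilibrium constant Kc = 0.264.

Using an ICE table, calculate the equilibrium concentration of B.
[B] = 0.760 M

ICE: [A] = 3.0 − 2x, [B] = [C] = x.
Kc = x²/(3.0 − 2x)² = 0.264 ⇒ √Kc = x/(3.0 − 2x).
x = √0.264·3.0/(1 + 2√0.264) = 0.51381·3.0/2.0276 = 0.76022.
[B] = x = 0.760 M.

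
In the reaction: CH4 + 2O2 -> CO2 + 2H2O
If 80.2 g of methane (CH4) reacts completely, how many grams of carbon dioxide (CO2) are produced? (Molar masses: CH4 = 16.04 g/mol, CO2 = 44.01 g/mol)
Moles of CH4 = 80.2 g ÷ 16.04 g/mol = 5 mol
Mole ratio: 1 mol CO2 / 1 mol CH4
Moles of CO2 = 5 × (1/1) = 5 mol
Mass of CO2 = 5 mol × 44.01 g/mol = 220 g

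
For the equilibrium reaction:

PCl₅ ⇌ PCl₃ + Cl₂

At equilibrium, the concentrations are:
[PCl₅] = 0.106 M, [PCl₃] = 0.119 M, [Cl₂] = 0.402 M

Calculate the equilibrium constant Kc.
K_c = 0.4513

Kc = ([PCl₃] × [Cl₂]) / ([PCl₅])
   = ((0.119)·(0.402)) / ((0.106))
   = 0.047838 / 0.106 = 0.4513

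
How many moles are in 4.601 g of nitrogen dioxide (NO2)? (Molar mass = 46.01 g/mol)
Moles = 4.601 g ÷ 46.01 g/mol = 0.1 mol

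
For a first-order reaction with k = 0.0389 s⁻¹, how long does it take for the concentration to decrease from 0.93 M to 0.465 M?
17.82 s

From ln[A] = ln[A]₀ - k·t: t = ln([A]₀/[A])/k = ln(0.93/0.465)/0.0389 = ln(2.0000)/0.0389 = 0.6931/0.0389 = 17.82 s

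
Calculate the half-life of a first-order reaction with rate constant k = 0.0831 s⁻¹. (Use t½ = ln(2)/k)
8.34 s

t½ = ln(2)/k = 0.6931/0.0831 = 8.34 s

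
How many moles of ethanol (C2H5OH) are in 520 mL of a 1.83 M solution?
Moles = Molarity × Volume (L)
Moles = 1.83 M × 0.52 L = 0.9516 mol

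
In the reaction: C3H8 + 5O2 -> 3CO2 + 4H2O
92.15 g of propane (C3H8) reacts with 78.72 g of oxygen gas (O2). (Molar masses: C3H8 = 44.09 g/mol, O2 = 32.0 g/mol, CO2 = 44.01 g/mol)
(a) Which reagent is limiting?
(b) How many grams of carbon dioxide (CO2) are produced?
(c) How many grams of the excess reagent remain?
(a) O2, (b) 64.96 g, (c) 70.46 g

Moles of C3H8 = 92.15 g ÷ 44.09 g/mol = 2.09004 mol
Moles of O2 = 78.72 g ÷ 32.0 g/mol = 2.46 mol
Moles ÷ coefficient: C3H8: 2.09004/1 = 2.09, O2: 2.46/5 = 0.492
(a) O2 has the smaller value, so O2 is the limiting reagent.
(b) Moles of CO2 = 2.46 mol O2 × (3/5) = 1.476 mol; mass = 1.476 mol × 44.01 g/mol = 64.96 g
(c) C3H8 consumed = 2.46 × (1/5) = 0.492 mol; remaining = 2.09004 − 0.492 = 1.59804 mol; mass = 1.59804 mol × 44.09 g/mol = 70.46 g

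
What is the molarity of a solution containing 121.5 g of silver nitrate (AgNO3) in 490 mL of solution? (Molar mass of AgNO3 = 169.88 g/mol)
Moles of AgNO3 = 121.5 g ÷ 169.88 g/mol = 0.715211 mol
Volume = 490 mL = 0.49 L
Molarity = 0.715211 mol ÷ 0.49 L = 1.46 M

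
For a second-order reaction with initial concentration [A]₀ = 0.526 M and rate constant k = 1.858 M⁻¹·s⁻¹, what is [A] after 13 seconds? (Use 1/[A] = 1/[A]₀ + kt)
0.0384 M

1/[A] = 1/[A]₀ + k·t = 1/0.526 + (1.858)·(13) = 1.9011 + 24.1540 = 26.0551
[A] = 1/26.0551 = 0.0384 M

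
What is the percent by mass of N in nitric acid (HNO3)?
Mass of N in formula = 14.01 × 1 = 14.01 g/mol
Molar mass = 63.02 g/mol
% N = (14.01/63.02) × 100% = 22.23%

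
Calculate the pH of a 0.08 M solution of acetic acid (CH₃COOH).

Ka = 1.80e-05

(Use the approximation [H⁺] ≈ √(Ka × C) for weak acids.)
pH = 2.92

[H⁺] = √(Ka × C) = √(1.80e-05 × 0.08) = 1.2000e-03. pH = -log(1.2000e-03)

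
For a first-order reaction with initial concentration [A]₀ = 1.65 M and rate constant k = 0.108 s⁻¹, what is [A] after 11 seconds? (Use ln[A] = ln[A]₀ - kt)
0.5030 M

ln[A] = ln[A]₀ - k·t = ln(1.65) - (0.108)·(11) = 0.5008 - 1.1880 = -0.6872
[A] = e^(-0.6872) = 0.5030 M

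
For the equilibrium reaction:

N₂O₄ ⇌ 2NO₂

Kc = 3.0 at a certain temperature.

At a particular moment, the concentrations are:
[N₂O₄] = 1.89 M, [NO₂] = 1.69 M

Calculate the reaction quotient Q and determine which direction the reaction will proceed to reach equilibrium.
Q = 1.511, Q < K, reaction proceeds forward (toward products)

Q = ([NO₂]^2) / ([N₂O₄])
  = ((1.69)^2) / ((1.89)) = 2.8561/1.89 = 1.511
Since Q = 1.511 < Kc = 3.0, the reaction proceeds forward (toward products) to reach equilibrium.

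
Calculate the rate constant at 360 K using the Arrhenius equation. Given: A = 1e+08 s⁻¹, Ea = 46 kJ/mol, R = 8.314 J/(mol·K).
2.12e+01 s⁻¹

k = A·exp(-Ea/(R·T)) = 1e+08·exp(-46000/(8.314·360)) = 1e+08·exp(-15.3690) = 1e+08·2.1151e-07 = 2.12e+01 s⁻¹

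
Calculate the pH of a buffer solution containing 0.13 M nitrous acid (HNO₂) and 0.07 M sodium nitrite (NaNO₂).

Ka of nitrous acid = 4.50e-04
pH = 3.08

pKa = -log(4.50e-04) = 3.35. pH = pKa + log([A⁻]/[HA]) = 3.35 + log(0.07/0.13)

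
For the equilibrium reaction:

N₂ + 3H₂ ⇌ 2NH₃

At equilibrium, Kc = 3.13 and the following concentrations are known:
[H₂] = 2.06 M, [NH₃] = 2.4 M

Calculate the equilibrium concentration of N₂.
[N₂] = 0.2105 M

Kc = ([NH₃]^2) / ([N₂] × [H₂]^3) = 3.13
[N₂]^1 = (product terms)/(Kc · other reactant terms) = 5.76 / (3.13 · 8.7418) = 0.21051
[N₂] = 0.2105 M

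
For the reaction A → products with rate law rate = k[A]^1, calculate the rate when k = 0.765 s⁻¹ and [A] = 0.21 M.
0.1606 M/s

rate = k·[A]^1 = 0.765·(0.21)^1 = 0.765·0.21 = 0.1606 M/s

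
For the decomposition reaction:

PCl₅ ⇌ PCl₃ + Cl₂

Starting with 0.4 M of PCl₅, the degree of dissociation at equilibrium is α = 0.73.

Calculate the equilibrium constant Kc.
K_c = 0.7895

x = α·[A]₀ = 0.73 × 0.4 = 0.292 M dissociated.
At eq: [PCl₅] = 0.4 − 0.292 = 0.108 M; [PCl₃] = [Cl₂] = x = 0.292 M.
Kc = [PCl₃][Cl₂]/[PCl₅] = (0.292)²/0.108 = 0.7895.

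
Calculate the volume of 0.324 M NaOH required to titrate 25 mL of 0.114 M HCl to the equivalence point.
V_{base} = 8.8 mL

At equivalence: moles acid = moles base.
moles HCl = 0.114 M × 0.025 L = 0.00285 mol
V_NaOH = 0.00285 mol ÷ 0.324 M = 0.008796 L = 8.8 mL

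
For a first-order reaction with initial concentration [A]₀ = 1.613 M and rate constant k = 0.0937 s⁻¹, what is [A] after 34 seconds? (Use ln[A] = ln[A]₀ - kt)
0.0667 M

ln[A] = ln[A]₀ - k·t = ln(1.613) - (0.0937)·(34) = 0.4781 - 3.1858 = -2.7077
[A] = e^(-2.7077) = 0.0667 M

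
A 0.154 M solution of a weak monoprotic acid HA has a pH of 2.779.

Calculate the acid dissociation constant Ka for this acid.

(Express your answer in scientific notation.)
K_a = 1.82e-05

[H⁺] = 10^(−pH) = 10^(−2.779) = 1.663e-03 M. For HA ⇌ H⁺ + A⁻, Ka = x²/(C − x) = (1.663e-03)²/(0.154 − 1.663e-03) = 1.82e-05.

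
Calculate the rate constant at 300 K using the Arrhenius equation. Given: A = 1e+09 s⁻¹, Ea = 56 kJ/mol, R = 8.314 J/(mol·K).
1.77e-01 s⁻¹

k = A·exp(-Ea/(R·T)) = 1e+09·exp(-56000/(8.314·300)) = 1e+09·exp(-22.4521) = 1e+09·1.7749e-10 = 1.77e-01 s⁻¹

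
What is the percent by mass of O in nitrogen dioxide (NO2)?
Mass of O in formula = 16.0 × 2 = 32 g/mol
Molar mass = 46.01 g/mol
% O = (32/46.01) × 100% = 69.55%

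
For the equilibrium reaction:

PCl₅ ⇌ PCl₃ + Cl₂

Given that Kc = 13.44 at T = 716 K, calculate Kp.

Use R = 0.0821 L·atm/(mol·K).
K_p = 790.0516

Δn = (moles gaseous products) − (moles gaseous reactants) = 1
T = 716 K; RT = 0.0821 × 716 = 58.7836
Kp = Kc·(RT)^Δn = 13.44 × (58.7836)^1 = 13.44 × 58.7836 = 790.0516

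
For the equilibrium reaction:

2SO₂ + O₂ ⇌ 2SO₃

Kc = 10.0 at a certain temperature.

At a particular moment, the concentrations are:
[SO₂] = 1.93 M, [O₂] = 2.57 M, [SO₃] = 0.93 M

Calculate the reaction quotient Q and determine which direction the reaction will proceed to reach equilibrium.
Q = 0.090, Q < K, reaction proceeds forward (toward products)

Q = ([SO₃]^2) / ([SO₂]^2 × [O₂])
  = ((0.93)^2) / ((1.93)^2·(2.57)) = 0.8649/9.573 = 0.09035
Since Q = 0.09035 < Kc = 10.0, the reaction proceeds forward (toward products) to reach equilibrium.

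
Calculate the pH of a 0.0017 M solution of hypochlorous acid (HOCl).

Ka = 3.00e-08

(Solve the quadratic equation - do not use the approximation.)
pH = 5.15

x² + Ka×x - Ka×C = 0. Using quadratic formula: [H⁺] = 7.1264e-06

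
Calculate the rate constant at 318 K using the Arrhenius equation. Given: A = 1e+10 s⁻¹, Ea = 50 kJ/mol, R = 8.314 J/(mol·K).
6.12e+01 s⁻¹

k = A·exp(-Ea/(R·T)) = 1e+10·exp(-50000/(8.314·318)) = 1e+10·exp(-18.9118) = 1e+10·6.1194e-09 = 6.12e+01 s⁻¹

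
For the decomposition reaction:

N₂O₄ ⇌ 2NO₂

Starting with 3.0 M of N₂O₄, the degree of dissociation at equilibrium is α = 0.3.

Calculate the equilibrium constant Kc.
K_c = 1.5429

x = α·[A]₀ = 0.3 × 3.0 = 0.9 M dissociated.
At eq: [N₂O₄] = 3.0 − 0.9 = 2.1 M; [NO₂] = 2x = 1.8 M.
Kc = [NO₂]²/[N₂O₄] = (1.8)²/2.1 = 1.543.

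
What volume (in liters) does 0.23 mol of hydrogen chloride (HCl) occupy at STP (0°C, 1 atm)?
At STP, 1 mol of gas occupies 22.4 L
Volume = 0.23 mol × 22.4 L/mol = 5.15 L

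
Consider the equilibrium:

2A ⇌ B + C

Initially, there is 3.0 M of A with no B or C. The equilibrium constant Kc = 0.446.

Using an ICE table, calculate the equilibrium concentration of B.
[B] = 0.858 M

ICE: [A] = 3.0 − 2x, [B] = [C] = x.
Kc = x²/(3.0 − 2x)² = 0.446 ⇒ √Kc = x/(3.0 − 2x).
x = √0.446·3.0/(1 + 2√0.446) = 0.66783·3.0/2.3357 = 0.85778.
[B] = x = 0.858 M.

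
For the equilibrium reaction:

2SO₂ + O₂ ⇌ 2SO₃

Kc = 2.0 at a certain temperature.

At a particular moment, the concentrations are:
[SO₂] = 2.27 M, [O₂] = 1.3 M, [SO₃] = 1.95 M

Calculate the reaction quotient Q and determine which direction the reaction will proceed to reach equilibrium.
Q = 0.568, Q < K, reaction proceeds forward (toward products)

Q = ([SO₃]^2) / ([SO₂]^2 × [O₂])
  = ((1.95)^2) / ((2.27)^2·(1.3)) = 3.8025/6.6988 = 0.5676
Since Q = 0.5676 < Kc = 2.0, the reaction proceeds forward (toward products) to reach equilibrium.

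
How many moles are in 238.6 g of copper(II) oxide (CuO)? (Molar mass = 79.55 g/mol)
Moles = 238.6 g ÷ 79.55 g/mol = 2.999 mol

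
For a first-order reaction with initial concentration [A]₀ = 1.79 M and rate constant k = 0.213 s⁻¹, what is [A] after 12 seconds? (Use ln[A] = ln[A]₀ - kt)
0.1389 M

ln[A] = ln[A]₀ - k·t = ln(1.79) - (0.213)·(12) = 0.5822 - 2.5560 = -1.9738
[A] = e^(-1.9738) = 0.1389 M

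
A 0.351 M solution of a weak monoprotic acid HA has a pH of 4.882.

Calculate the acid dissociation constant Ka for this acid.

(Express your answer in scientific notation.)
K_a = 4.91e-10

[H⁺] = 10^(−pH) = 10^(−4.882) = 1.312e-05 M. For HA ⇌ H⁺ + A⁻, Ka = x²/(C − x) = (1.312e-05)²/(0.351 − 1.312e-05) = 4.91e-10.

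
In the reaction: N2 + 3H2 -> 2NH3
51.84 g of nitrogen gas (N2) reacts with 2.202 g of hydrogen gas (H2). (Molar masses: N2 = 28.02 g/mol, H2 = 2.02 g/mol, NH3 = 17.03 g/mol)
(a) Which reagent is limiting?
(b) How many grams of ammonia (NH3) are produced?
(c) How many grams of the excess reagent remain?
(a) H2, (b) 12.38 g, (c) 41.66 g

Moles of N2 = 51.84 g ÷ 28.02 g/mol = 1.85011 mol
Moles of H2 = 2.202 g ÷ 2.02 g/mol = 1.0901 mol
Moles ÷ coefficient: N2: 1.85011/1 = 1.85, H2: 1.0901/3 = 0.3634
(a) H2 has the smaller value, so H2 is the limiting reagent.
(b) Moles of NH3 = 1.0901 mol H2 × (2/3) = 0.726733 mol; mass = 0.726733 mol × 17.03 g/mol = 12.38 g
(c) N2 consumed = 1.0901 × (1/3) = 0.363366 mol; remaining = 1.85011 − 0.363366 = 1.48674 mol; mass = 1.48674 mol × 28.02 g/mol = 41.66 g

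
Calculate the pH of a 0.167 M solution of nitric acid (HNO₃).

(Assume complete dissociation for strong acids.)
pH = 0.78

[H⁺] = 0.167 M for strong acid. pH = -log[H⁺] = -log(0.167)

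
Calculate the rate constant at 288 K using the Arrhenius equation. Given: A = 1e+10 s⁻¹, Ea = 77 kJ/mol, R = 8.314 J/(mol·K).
1.08e-04 s⁻¹

k = A·exp(-Ea/(R·T)) = 1e+10·exp(-77000/(8.314·288)) = 1e+10·exp(-32.1579) = 1e+10·1.0814e-14 = 1.08e-04 s⁻¹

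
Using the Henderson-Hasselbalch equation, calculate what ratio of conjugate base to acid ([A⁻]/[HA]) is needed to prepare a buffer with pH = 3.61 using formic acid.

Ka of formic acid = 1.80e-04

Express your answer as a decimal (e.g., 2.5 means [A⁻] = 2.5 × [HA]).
[A⁻]/[HA] = 0.733

pKa = −log(1.80e-04) = 3.7447. pH = pKa + log([A⁻]/[HA]). 3.61 = 3.7447 + log(ratio). log(ratio) = 3.61 − 3.7447 = -0.1347. ratio = 10^(-0.1347) = 0.733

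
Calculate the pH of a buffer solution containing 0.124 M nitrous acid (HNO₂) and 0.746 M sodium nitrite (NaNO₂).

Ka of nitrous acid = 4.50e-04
pH = 4.13

pKa = -log(4.50e-04) = 3.35. pH = pKa + log([A⁻]/[HA]) = 3.35 + log(0.746/0.124)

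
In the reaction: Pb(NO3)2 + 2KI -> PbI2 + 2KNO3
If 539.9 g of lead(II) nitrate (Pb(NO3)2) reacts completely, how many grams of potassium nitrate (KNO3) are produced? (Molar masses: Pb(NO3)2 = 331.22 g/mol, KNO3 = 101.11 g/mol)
Moles of Pb(NO3)2 = 539.9 g ÷ 331.22 g/mol = 1.63003 mol
Mole ratio: 2 mol KNO3 / 1 mol Pb(NO3)2
Moles of KNO3 = 1.63003 × (2/1) = 3.26007 mol
Mass of KNO3 = 3.26007 mol × 101.11 g/mol = 329.6 g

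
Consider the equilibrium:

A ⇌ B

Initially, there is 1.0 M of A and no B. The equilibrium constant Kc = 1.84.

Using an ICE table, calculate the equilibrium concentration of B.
[B] = 0.648 M

ICE: [A] = 1.0 − x, [B] = x.
Kc = x/(1.0 − x) = 1.84 ⇒ x = 1.84·1.0/(1 + 1.84) = 1.84/2.84 = 0.6479.
[B] = x = 0.648 M.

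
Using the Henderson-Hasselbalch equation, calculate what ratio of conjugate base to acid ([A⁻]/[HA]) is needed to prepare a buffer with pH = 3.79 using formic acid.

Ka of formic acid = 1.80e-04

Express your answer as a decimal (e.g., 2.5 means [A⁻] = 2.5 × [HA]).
[A⁻]/[HA] = 1.110

pKa = −log(1.80e-04) = 3.7447. pH = pKa + log([A⁻]/[HA]). 3.79 = 3.7447 + log(ratio). log(ratio) = 3.79 − 3.7447 = 0.0453. ratio = 10^(0.0453) = 1.110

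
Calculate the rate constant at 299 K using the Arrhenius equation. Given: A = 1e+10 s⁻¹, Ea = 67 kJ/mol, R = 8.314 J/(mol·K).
1.97e-02 s⁻¹

k = A·exp(-Ea/(R·T)) = 1e+10·exp(-67000/(8.314·299)) = 1e+10·exp(-26.9522) = 1e+10·1.9716e-12 = 1.97e-02 s⁻¹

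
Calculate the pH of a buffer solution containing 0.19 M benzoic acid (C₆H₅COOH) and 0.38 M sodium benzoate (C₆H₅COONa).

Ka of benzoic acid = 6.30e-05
pH = 4.50

pKa = -log(6.30e-05) = 4.20. pH = pKa + log([A⁻]/[HA]) = 4.20 + log(0.38/0.19)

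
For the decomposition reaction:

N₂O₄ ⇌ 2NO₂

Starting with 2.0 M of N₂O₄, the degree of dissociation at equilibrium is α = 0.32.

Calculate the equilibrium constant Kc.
K_c = 1.2047

x = α·[A]₀ = 0.32 × 2.0 = 0.64 M dissociated.
At eq: [N₂O₄] = 2.0 − 0.64 = 1.36 M; [NO₂] = 2x = 1.28 M.
Kc = [NO₂]²/[N₂O₄] = (1.28)²/1.36 = 1.205.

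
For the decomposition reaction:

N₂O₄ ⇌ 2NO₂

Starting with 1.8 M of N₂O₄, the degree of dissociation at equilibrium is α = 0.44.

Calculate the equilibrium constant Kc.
K_c = 2.4891

x = α·[A]₀ = 0.44 × 1.8 = 0.792 M dissociated.
At eq: [N₂O₄] = 1.8 − 0.792 = 1.008 M; [NO₂] = 2x = 1.584 M.
Kc = [NO₂]²/[N₂O₄] = (1.584)²/1.008 = 2.489.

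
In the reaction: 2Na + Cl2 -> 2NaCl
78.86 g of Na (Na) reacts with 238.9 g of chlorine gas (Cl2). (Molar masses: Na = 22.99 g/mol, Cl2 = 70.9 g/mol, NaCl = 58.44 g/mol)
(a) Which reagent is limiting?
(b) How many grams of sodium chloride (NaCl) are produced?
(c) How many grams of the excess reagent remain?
(a) Na, (b) 200.5 g, (c) 117.3 g

Moles of Na = 78.86 g ÷ 22.99 g/mol = 3.43019 mol
Moles of Cl2 = 238.9 g ÷ 70.9 g/mol = 3.36953 mol
Moles ÷ coefficient: Na: 3.43019/2 = 1.715, Cl2: 3.36953/1 = 3.37
(a) Na has the smaller value, so Na is the limiting reagent.
(b) Moles of NaCl = 3.43019 mol Na × (2/2) = 3.43019 mol; mass = 3.43019 mol × 58.44 g/mol = 200.5 g
(c) Cl2 consumed = 3.43019 × (1/2) = 1.71509 mol; remaining = 3.36953 − 1.71509 = 1.65444 mol; mass = 1.65444 mol × 70.9 g/mol = 117.3 g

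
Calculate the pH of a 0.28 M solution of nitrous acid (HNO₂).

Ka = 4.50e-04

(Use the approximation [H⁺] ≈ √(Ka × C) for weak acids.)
pH = 1.95

[H⁺] = √(Ka × C) = √(4.50e-04 × 0.28) = 1.1225e-02. pH = -log(1.1225e-02)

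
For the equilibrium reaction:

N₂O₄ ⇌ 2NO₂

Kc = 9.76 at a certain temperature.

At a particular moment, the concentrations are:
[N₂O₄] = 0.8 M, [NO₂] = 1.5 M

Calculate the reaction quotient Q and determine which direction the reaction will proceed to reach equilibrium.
Q = 2.812, Q < K, reaction proceeds forward (toward products)

Q = ([NO₂]^2) / ([N₂O₄])
  = ((1.5)^2) / ((0.8)) = 2.25/0.8 = 2.812
Since Q = 2.812 < Kc = 9.76, the reaction proceeds forward (toward products) to reach equilibrium.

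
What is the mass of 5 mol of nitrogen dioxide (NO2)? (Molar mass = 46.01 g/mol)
Mass = 5 mol × 46.01 g/mol = 230 g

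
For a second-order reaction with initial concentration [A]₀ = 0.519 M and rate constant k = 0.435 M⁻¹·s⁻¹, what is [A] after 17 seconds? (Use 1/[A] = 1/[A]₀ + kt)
0.1073 M

1/[A] = 1/[A]₀ + k·t = 1/0.519 + (0.435)·(17) = 1.9268 + 7.3950 = 9.3218
[A] = 1/9.3218 = 0.1073 M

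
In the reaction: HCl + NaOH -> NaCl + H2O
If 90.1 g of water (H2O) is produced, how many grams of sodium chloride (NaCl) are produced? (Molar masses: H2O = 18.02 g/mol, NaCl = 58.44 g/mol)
Moles of H2O = 90.1 g ÷ 18.02 g/mol = 5 mol
Mole ratio: 1 mol NaCl / 1 mol H2O
Moles of NaCl = 5 × (1/1) = 5 mol
Mass of NaCl = 5 mol × 58.44 g/mol = 292.2 g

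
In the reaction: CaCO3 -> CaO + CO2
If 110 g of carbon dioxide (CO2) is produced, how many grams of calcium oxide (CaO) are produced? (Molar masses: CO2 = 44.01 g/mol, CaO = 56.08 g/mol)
Moles of CO2 = 110 g ÷ 44.01 g/mol = 2.49943 mol
Mole ratio: 1 mol CaO / 1 mol CO2
Moles of CaO = 2.49943 × (1/1) = 2.49943 mol
Mass of CaO = 2.49943 mol × 56.08 g/mol = 140.2 g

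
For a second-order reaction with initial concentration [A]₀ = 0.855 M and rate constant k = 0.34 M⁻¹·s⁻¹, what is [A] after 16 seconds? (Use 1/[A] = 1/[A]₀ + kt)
0.1513 M

1/[A] = 1/[A]₀ + k·t = 1/0.855 + (0.34)·(16) = 1.1696 + 5.4400 = 6.6096
[A] = 1/6.6096 = 0.1513 M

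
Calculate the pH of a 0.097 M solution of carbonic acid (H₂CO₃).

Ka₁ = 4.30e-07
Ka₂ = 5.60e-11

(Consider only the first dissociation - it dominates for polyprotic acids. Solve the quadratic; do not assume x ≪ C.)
pH = 3.69

x² + Ka₁·x − Ka₁·C = 0 with Ka₁ = 4.30e-07, C = 0.097.
x = (−Ka₁ + √(Ka₁² + 4·Ka₁·C))/2 = 2.0402e-04 M, so pH = 3.69.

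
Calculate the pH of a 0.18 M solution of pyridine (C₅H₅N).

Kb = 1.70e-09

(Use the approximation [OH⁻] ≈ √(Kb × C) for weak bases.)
pH = 9.24

[OH⁻] = √(Kb × C) = √(1.70e-09 × 0.18) = 1.7493e-05. pOH = 4.76, pH = 14 - pOH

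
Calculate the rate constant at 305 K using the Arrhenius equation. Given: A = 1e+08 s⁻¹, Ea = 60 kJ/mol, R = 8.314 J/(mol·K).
5.30e-03 s⁻¹

k = A·exp(-Ea/(R·T)) = 1e+08·exp(-60000/(8.314·305)) = 1e+08·exp(-23.6615) = 1e+08·5.2962e-11 = 5.30e-03 s⁻¹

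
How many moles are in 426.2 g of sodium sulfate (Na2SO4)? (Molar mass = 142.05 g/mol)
Moles = 426.2 g ÷ 142.05 g/mol = 3 mol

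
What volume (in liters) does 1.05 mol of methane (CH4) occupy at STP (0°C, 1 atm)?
At STP, 1 mol of gas occupies 22.4 L
Volume = 1.05 mol × 22.4 L/mol = 23.52 L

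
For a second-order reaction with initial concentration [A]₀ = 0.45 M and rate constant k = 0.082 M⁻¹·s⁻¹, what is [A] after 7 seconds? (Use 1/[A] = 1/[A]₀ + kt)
0.3576 M

1/[A] = 1/[A]₀ + k·t = 1/0.45 + (0.082)·(7) = 2.2222 + 0.5740 = 2.7962
[A] = 1/2.7962 = 0.3576 M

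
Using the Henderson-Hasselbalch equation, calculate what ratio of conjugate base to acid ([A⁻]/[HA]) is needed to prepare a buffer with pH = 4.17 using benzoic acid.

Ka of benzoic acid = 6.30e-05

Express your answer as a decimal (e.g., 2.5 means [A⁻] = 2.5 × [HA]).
[A⁻]/[HA] = 0.932

pKa = −log(6.30e-05) = 4.2007. pH = pKa + log([A⁻]/[HA]). 4.17 = 4.2007 + log(ratio). log(ratio) = 4.17 − 4.2007 = -0.0307. ratio = 10^(-0.0307) = 0.932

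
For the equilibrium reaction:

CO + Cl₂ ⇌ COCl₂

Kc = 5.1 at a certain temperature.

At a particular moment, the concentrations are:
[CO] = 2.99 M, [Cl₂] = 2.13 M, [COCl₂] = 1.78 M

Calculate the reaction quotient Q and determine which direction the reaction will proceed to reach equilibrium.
Q = 0.279, Q < K, reaction proceeds forward (toward products)

Q = ([COCl₂]) / ([CO] × [Cl₂])
  = ((1.78)) / ((2.99)·(2.13)) = 1.78/6.3687 = 0.2795
Since Q = 0.2795 < Kc = 5.1, the reaction proceeds forward (toward products) to reach equilibrium.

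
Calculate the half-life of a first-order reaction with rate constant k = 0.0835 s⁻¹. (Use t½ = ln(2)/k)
8.30 s

t½ = ln(2)/k = 0.6931/0.0835 = 8.30 s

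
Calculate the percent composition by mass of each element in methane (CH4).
C: 74.88%, H: 25.14%

Molar mass of CH4 = 16.04 g/mol
% C = (1 × 12.01) / 16.04 × 100% = 12.01 / 16.04 × 100% = 74.88%
% H = (4 × 1.008) / 16.04 × 100% = 4.032 / 16.04 × 100% = 25.14%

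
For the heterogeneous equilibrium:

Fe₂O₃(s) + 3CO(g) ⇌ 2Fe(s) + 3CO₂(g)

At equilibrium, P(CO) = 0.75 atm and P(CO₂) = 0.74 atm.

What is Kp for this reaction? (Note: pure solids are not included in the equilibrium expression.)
K_p = 0.961

Solids (Fe₂O₃, Fe) are excluded.
Kp = P(CO₂)³/P(CO)³ = (0.74)³/(0.75)³ = 0.4052/0.4219 = 0.961.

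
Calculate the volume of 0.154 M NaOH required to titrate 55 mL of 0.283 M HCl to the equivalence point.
V_{base} = 101.1 mL

At equivalence: moles acid = moles base.
moles HCl = 0.283 M × 0.055 L = 0.015565 mol
V_NaOH = 0.015565 mol ÷ 0.154 M = 0.1011 L = 101.1 mL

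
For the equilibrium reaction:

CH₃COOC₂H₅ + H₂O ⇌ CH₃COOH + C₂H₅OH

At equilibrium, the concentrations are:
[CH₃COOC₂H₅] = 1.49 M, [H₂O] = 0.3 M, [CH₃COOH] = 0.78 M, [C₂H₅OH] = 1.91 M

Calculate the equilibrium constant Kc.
K_c = 3.3329

Kc = ([CH₃COOH] × [C₂H₅OH]) / ([CH₃COOC₂H₅] × [H₂O])
   = ((0.78)·(1.91)) / ((1.49)·(0.3))
   = 1.4898 / 0.447 = 3.3329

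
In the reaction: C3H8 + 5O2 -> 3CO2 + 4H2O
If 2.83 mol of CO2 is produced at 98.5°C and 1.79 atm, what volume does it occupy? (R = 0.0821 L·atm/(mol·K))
T = 98.5°C + 273.15 = 371.65 K
V = nRT/P = (2.83 × 0.0821 × 371.65) / 1.79
V = 48.24 L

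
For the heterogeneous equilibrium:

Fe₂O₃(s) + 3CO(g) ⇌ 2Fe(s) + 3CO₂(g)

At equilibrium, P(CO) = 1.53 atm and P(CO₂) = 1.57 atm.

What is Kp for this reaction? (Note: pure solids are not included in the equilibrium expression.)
K_p = 1.080

Solids (Fe₂O₃, Fe) are excluded.
Kp = P(CO₂)³/P(CO)³ = (1.57)³/(1.53)³ = 3.87/3.582 = 1.080.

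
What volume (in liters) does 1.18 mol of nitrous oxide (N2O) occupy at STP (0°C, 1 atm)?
At STP, 1 mol of gas occupies 22.4 L
Volume = 1.18 mol × 22.4 L/mol = 26.43 L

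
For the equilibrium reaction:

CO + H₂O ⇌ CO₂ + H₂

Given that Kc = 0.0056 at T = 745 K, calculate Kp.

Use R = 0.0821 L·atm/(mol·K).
K_p = 0.0056

Δn = (moles gaseous products) − (moles gaseous reactants) = 0
T = 745 K; RT = 0.0821 × 745 = 61.1645
Kp = Kc·(RT)^Δn = 0.0056 × (61.1645)^0 = 0.0056 × 1 = 0.0056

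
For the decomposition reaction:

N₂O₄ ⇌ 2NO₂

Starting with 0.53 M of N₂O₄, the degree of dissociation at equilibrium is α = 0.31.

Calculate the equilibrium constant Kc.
K_c = 0.2953

x = α·[A]₀ = 0.31 × 0.53 = 0.1643 M dissociated.
At eq: [N₂O₄] = 0.53 − 0.1643 = 0.3657 M; [NO₂] = 2x = 0.3286 M.
Kc = [NO₂]²/[N₂O₄] = (0.3286)²/0.3657 = 0.2953.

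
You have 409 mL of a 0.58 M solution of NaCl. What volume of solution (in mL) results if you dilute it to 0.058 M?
Using M₁V₁ = M₂V₂:
0.58 × 409 = 0.058 × V₂
V₂ = (0.58 × 409) / 0.058 = 4090 mL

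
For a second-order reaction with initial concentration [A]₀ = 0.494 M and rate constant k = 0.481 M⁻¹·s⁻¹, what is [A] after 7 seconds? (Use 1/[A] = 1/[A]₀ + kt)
0.1855 M

1/[A] = 1/[A]₀ + k·t = 1/0.494 + (0.481)·(7) = 2.0243 + 3.3670 = 5.3913
[A] = 1/5.3913 = 0.1855 M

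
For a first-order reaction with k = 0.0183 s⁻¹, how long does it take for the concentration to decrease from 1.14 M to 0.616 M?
33.64 s

From ln[A] = ln[A]₀ - k·t: t = ln([A]₀/[A])/k = ln(1.14/0.616)/0.0183 = ln(1.8506)/0.0183 = 0.6155/0.0183 = 33.64 s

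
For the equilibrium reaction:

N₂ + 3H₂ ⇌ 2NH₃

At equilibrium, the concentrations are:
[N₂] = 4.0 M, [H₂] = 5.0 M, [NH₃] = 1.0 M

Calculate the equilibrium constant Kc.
K_c = 2.00e-03

Kc = ([NH₃]^2) / ([N₂] × [H₂]^3)
   = ((1.0)^2) / ((4.0)·(5.0)^3)
   = 1 / 500 = 2.00e-03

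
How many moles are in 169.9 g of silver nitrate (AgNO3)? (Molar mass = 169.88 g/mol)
Moles = 169.9 g ÷ 169.88 g/mol = 1 mol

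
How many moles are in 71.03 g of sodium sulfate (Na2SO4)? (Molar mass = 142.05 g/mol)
Moles = 71.03 g ÷ 142.05 g/mol = 0.5 mol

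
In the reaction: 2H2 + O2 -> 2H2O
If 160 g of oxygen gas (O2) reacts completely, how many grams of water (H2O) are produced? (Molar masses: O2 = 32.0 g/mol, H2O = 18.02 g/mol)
Moles of O2 = 160 g ÷ 32.0 g/mol = 5 mol
Mole ratio: 2 mol H2O / 1 mol O2
Moles of H2O = 5 × (2/1) = 10 mol
Mass of H2O = 10 mol × 18.02 g/mol = 180.2 g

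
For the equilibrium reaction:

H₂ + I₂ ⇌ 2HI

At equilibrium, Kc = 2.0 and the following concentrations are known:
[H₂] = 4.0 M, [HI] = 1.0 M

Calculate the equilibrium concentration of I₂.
[I₂] = 0.1250 M

Kc = ([HI]^2) / ([H₂] × [I₂]) = 2.0
[I₂]^1 = (product terms)/(Kc · other reactant terms) = 1 / (2.0 · 4) = 0.125
[I₂] = 0.1250 M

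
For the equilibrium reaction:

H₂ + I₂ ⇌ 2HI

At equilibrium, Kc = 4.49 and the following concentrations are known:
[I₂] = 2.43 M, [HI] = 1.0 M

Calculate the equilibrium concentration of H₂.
[H₂] = 0.0917 M

Kc = ([HI]^2) / ([H₂] × [I₂]) = 4.49
[H₂]^1 = (product terms)/(Kc · other reactant terms) = 1 / (4.49 · 2.43) = 0.091653
[H₂] = 0.0917 M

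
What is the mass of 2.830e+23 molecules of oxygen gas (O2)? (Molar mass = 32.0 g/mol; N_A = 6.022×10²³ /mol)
Moles = 2.830e+23 ÷ 6.022×10²³ = 0.469944 mol
Mass = 0.469944 mol × 32.0 g/mol = 15.04 g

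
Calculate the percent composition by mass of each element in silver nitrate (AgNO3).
Ag: 63.50%, N: 8.25%, O: 28.26%

Molar mass of AgNO3 = 169.88 g/mol
% Ag = (1 × 107.87) / 169.88 × 100% = 107.87 / 169.88 × 100% = 63.50%
% N = (1 × 14.01) / 169.88 × 100% = 14.01 / 169.88 × 100% = 8.25%
% O = (3 × 16.0) / 169.88 × 100% = 48 / 169.88 × 100% = 28.26%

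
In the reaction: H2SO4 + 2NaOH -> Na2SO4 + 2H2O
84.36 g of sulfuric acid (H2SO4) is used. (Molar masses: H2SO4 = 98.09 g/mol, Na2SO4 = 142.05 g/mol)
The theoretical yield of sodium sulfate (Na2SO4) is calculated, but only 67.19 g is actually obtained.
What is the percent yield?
Moles of H2SO4 = 84.36 g ÷ 98.09 g/mol = 0.860027 mol
Mole ratio: 1 mol Na2SO4 / 1 mol H2SO4
Moles of Na2SO4 = 0.860027 × (1/1) = 0.860027 mol
Theoretical yield = 0.860027 mol × 142.05 g/mol = 122.17 g
Actual yield = 67.19 g
Percent yield = (67.19 / 122.17) × 100% = 55.0%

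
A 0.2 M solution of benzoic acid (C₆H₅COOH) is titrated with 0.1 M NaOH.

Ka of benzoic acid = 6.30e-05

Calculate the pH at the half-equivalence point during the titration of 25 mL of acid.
pH = pKa = 4.20

At the half-equivalence point, [HA] = [A⁻], so by Henderson–Hasselbalch pH = pKa + log(1) = pKa.
pKa = −log(6.30e-05) = 4.20.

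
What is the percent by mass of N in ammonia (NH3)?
Mass of N in formula = 14.01 × 1 = 14.01 g/mol
Molar mass = 17.03 g/mol
% N = (14.01/17.03) × 100% = 82.27%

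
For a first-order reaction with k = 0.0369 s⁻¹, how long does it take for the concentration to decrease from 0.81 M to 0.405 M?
18.78 s

From ln[A] = ln[A]₀ - k·t: t = ln([A]₀/[A])/k = ln(0.81/0.405)/0.0369 = ln(2.0000)/0.0369 = 0.6931/0.0369 = 18.78 s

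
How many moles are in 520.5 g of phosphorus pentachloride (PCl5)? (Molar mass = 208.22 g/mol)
Moles = 520.5 g ÷ 208.22 g/mol = 2.5 mol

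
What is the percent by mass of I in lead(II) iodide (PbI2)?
Mass of I in formula = 126.9 × 2 = 253.8 g/mol
Molar mass = 461.0 g/mol
% I = (253.8/461.0) × 100% = 55.05%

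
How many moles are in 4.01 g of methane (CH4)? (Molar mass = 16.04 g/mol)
Moles = 4.01 g ÷ 16.04 g/mol = 0.25 mol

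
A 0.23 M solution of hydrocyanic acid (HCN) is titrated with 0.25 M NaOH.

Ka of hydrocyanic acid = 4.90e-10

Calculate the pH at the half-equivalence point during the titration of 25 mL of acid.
pH = pKa = 9.31

At the half-equivalence point, [HA] = [A⁻], so by Henderson–Hasselbalch pH = pKa + log(1) = pKa.
pKa = −log(4.90e-10) = 9.31.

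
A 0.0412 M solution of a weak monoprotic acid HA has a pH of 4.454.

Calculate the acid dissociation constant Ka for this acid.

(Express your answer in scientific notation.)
K_a = 3.00e-08

[H⁺] = 10^(−pH) = 10^(−4.454) = 3.516e-05 M. For HA ⇌ H⁺ + A⁻, Ka = x²/(C − x) = (3.516e-05)²/(0.0412 − 3.516e-05) = 3.00e-08.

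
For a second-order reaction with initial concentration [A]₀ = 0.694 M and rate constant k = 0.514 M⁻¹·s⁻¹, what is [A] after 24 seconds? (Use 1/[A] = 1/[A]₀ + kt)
0.0726 M

1/[A] = 1/[A]₀ + k·t = 1/0.694 + (0.514)·(24) = 1.4409 + 12.3360 = 13.7769
[A] = 1/13.7769 = 0.0726 M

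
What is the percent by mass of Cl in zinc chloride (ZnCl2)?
Mass of Cl in formula = 35.45 × 2 = 70.9 g/mol
Molar mass = 136.28 g/mol
% Cl = (70.9/136.28) × 100% = 52.03%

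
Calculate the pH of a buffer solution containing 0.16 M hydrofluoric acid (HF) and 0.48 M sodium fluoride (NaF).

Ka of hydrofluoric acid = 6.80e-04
pH = 3.64

pKa = -log(6.80e-04) = 3.17. pH = pKa + log([A⁻]/[HA]) = 3.17 + log(0.48/0.16)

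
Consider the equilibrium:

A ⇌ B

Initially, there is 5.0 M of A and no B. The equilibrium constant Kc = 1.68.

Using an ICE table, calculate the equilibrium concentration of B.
[B] = 3.134 M

ICE: [A] = 5.0 − x, [B] = x.
Kc = x/(5.0 − x) = 1.68 ⇒ x = 1.68·5.0/(1 + 1.68) = 8.4/2.68 = 3.134.
[B] = x = 3.134 M.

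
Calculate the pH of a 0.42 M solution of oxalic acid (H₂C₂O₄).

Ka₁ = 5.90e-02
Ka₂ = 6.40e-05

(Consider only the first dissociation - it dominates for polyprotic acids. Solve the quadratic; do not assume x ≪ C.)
pH = 0.88

x² + Ka₁·x − Ka₁·C = 0 with Ka₁ = 5.90e-02, C = 0.42.
x = (−Ka₁ + √(Ka₁² + 4·Ka₁·C))/2 = 1.3066e-01 M, so pH = 0.88.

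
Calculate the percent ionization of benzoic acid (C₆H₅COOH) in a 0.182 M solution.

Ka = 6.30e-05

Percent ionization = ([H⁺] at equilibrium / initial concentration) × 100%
Percent ionization = 1.84%

Let x = [H⁺]. Ka = x²/(C - x) ⇒ x² + (6.30e-05)x - (6.30e-05)(0.182) = 0. x = 3.3548e-03. Percent = (3.3548e-03/0.182) × 100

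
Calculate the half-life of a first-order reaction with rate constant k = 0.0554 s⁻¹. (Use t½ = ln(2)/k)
12.51 s

t½ = ln(2)/k = 0.6931/0.0554 = 12.51 s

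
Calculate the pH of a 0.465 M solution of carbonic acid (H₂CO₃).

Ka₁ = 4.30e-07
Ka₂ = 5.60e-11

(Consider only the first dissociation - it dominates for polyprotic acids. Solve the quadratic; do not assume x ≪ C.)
pH = 3.35

x² + Ka₁·x − Ka₁·C = 0 with Ka₁ = 4.30e-07, C = 0.465.
x = (−Ka₁ + √(Ka₁² + 4·Ka₁·C))/2 = 4.4694e-04 M, so pH = 3.35.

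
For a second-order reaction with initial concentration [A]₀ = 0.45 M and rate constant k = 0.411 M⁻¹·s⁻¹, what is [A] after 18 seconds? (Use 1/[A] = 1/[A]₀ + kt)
0.1039 M

1/[A] = 1/[A]₀ + k·t = 1/0.45 + (0.411)·(18) = 2.2222 + 7.3980 = 9.6202
[A] = 1/9.6202 = 0.1039 M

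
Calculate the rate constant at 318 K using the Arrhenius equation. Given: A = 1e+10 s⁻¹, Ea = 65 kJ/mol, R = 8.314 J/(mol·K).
2.10e-01 s⁻¹

k = A·exp(-Ea/(R·T)) = 1e+10·exp(-65000/(8.314·318)) = 1e+10·exp(-24.5853) = 1e+10·2.1024e-11 = 2.10e-01 s⁻¹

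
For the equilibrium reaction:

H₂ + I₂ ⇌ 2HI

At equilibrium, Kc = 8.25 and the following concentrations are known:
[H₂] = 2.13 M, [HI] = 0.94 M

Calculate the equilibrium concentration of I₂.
[I₂] = 0.0503 M

Kc = ([HI]^2) / ([H₂] × [I₂]) = 8.25
[I₂]^1 = (product terms)/(Kc · other reactant terms) = 0.8836 / (8.25 · 2.13) = 0.050283
[I₂] = 0.0503 M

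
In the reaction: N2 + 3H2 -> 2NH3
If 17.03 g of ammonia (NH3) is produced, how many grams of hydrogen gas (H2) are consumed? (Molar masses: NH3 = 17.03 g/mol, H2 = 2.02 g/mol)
Moles of NH3 = 17.03 g ÷ 17.03 g/mol = 1 mol
Mole ratio: 3 mol H2 / 2 mol NH3
Moles of H2 = 1 × (3/2) = 1.5 mol
Mass of H2 = 1.5 mol × 2.02 g/mol = 3.03 g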